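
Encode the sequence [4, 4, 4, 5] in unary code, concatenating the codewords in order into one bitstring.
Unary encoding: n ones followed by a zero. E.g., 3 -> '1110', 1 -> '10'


Encode each number as n ones followed by a terminating 0:
  4 -> 11110 (5 bits)
  4 -> 11110 (5 bits)
  4 -> 11110 (5 bits)
  5 -> 111110 (6 bits)
Total length = 5 + 5 + 5 + 6 = 21 bits.

Unary([4, 4, 4, 5]) = 111101111011110111110 (21 bits)


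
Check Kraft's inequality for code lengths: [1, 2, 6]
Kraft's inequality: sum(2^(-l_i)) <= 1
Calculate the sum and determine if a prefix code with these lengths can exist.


Sum = 2^(-1) + 2^(-2) + 2^(-6)
    = 0.5 + 0.25 + 0.015625
    = 49/64 = 0.765625
Since 0.765625 <= 1, Kraft's inequality IS satisfied.
A prefix code with these lengths CAN exist.

Kraft sum = 0.765625. Satisfied.


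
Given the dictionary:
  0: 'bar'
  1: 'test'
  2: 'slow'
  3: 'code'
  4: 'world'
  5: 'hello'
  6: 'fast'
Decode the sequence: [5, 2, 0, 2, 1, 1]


Look up each index in the dictionary:
  5 -> 'hello'
  2 -> 'slow'
  0 -> 'bar'
  2 -> 'slow'
  1 -> 'test'
  1 -> 'test'

Decoded: "hello slow bar slow test test"


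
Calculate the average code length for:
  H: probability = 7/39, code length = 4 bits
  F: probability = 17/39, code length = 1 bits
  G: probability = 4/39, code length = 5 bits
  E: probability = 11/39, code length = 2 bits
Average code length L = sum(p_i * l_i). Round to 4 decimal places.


Weighted contributions p_i * l_i:
  H: (7/39) * 4 = 28/39
  F: (17/39) * 1 = 17/39
  G: (4/39) * 5 = 20/39
  E: (11/39) * 2 = 22/39
Sum = (28 + 17 + 20 + 22)/39 = 87/39

L = 87/39 = 2.2308 bits/symbol


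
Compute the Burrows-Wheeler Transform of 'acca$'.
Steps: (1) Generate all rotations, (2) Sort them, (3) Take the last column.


Rotations (sorted):
  0: $acca -> last char: a
  1: a$acc -> last char: c
  2: acca$ -> last char: $
  3: ca$ac -> last char: c
  4: cca$a -> last char: a


BWT = ac$ca


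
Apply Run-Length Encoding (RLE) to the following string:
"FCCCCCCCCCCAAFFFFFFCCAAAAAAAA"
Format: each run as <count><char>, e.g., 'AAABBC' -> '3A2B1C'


Scanning runs left to right:
  i=0: run of 'F' x 1 -> '1F'
  i=1: run of 'C' x 10 -> '10C'
  i=11: run of 'A' x 2 -> '2A'
  i=13: run of 'F' x 6 -> '6F'
  i=19: run of 'C' x 2 -> '2C'
  i=21: run of 'A' x 8 -> '8A'

RLE = 1F10C2A6F2C8A


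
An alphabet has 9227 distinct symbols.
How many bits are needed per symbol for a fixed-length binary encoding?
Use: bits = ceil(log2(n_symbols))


log2(9227) = 13.1716
Bracket: 2^13 = 8192 < 9227 <= 2^14 = 16384
So ceil(log2(9227)) = 14

bits = ceil(log2(9227)) = ceil(13.1716) = 14 bits


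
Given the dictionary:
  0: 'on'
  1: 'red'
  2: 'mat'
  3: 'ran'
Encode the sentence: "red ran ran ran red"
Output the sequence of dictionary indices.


Look up each word in the dictionary:
  'red' -> 1
  'ran' -> 3
  'ran' -> 3
  'ran' -> 3
  'red' -> 1

Encoded: [1, 3, 3, 3, 1]


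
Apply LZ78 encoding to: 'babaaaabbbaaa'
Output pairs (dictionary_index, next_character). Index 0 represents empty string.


LZ78 encoding steps:
Dictionary: {0: ''}
Step 1: w='' (idx 0), next='b' -> output (0, 'b'), add 'b' as idx 1
Step 2: w='' (idx 0), next='a' -> output (0, 'a'), add 'a' as idx 2
Step 3: w='b' (idx 1), next='a' -> output (1, 'a'), add 'ba' as idx 3
Step 4: w='a' (idx 2), next='a' -> output (2, 'a'), add 'aa' as idx 4
Step 5: w='a' (idx 2), next='b' -> output (2, 'b'), add 'ab' as idx 5
Step 6: w='b' (idx 1), next='b' -> output (1, 'b'), add 'bb' as idx 6
Step 7: w='aa' (idx 4), next='a' -> output (4, 'a'), add 'aaa' as idx 7


Encoded: [(0, 'b'), (0, 'a'), (1, 'a'), (2, 'a'), (2, 'b'), (1, 'b'), (4, 'a')]


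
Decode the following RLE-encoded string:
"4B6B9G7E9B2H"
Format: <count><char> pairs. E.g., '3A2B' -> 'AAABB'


Expanding each <count><char> pair:
  4B -> 'BBBB'
  6B -> 'BBBBBB'
  9G -> 'GGGGGGGGG'
  7E -> 'EEEEEEE'
  9B -> 'BBBBBBBBB'
  2H -> 'HH'

Decoded = BBBBBBBBBBGGGGGGGGGEEEEEEEBBBBBBBBBHH


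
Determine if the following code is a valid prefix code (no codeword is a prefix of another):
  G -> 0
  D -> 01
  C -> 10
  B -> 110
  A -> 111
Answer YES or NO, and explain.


Checking each pair (does one codeword prefix another?):
  G='0' vs D='01': prefix -- VIOLATION

NO -- this is NOT a valid prefix code. G (0) is a prefix of D (01).


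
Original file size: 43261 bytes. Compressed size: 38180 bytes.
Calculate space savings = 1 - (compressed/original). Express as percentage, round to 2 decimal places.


ratio = compressed/original = 38180/43261 = 0.88255
savings = 1 - ratio = 1 - 0.88255 = 0.11745
as a percentage: 0.11745 * 100 = 11.74%

Space savings = 1 - 38180/43261 = 11.74%


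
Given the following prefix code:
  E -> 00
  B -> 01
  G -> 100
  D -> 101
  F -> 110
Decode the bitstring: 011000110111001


Decoding step by step:
Bits 01 -> B
Bits 100 -> G
Bits 01 -> B
Bits 101 -> D
Bits 110 -> F
Bits 01 -> B


Decoded message: BGBDFB


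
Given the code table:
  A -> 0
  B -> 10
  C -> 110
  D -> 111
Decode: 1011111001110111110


Decoding:
10 -> B
111 -> D
110 -> C
0 -> A
111 -> D
0 -> A
111 -> D
110 -> C


Result: BDCADADC


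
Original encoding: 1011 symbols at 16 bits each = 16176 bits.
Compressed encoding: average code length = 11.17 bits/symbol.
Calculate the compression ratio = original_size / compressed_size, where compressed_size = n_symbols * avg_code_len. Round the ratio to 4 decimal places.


original_size = n_symbols * orig_bits = 1011 * 16 = 16176 bits
compressed_size = n_symbols * avg_code_len = 1011 * 11.17 = 11292.87 bits
ratio = original_size / compressed_size = 16176 / 11292.87 = 1.4324

Compression ratio = 1.4324


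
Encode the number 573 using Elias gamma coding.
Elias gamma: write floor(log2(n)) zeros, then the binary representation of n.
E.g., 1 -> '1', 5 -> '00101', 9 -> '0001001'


num_bits = floor(log2(573)) + 1 = 10
leading_zeros = num_bits - 1 = 9
binary(573) = 1000111101

Elias gamma(573) = '000000000' + '1000111101' = 0000000001000111101 (19 bits)


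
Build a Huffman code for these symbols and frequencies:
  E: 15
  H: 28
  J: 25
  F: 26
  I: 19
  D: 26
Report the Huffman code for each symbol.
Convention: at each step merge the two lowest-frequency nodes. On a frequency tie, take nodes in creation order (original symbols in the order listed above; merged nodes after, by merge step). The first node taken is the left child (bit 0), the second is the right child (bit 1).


Huffman tree construction:
Step 1: Merge E(15) + I(19) = 34
Step 2: Merge J(25) + F(26) = 51
Step 3: Merge D(26) + H(28) = 54
Step 4: Merge (E+I)(34) + (J+F)(51) = 85
Step 5: Merge (D+H)(54) + ((E+I)+(J+F))(85) = 139
Read each symbol's code off the tree from the root (left child = 0, right child = 1).

Codes:
  E: 100 (length 3)
  H: 01 (length 2)
  J: 110 (length 3)
  F: 111 (length 3)
  I: 101 (length 3)
  D: 00 (length 2)
Average code length: 363/139 = 2.6115 bits/symbol


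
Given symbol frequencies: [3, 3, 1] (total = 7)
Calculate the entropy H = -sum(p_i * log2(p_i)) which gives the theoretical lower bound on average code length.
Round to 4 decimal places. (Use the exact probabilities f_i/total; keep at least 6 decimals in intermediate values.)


Per-symbol terms -p_i * log2(p_i) with p_i = f_i/7:
  p = 3/7 = 0.428571: log2(p) = -1.222392, -p*log2(p) = 0.523882
  p = 3/7 = 0.428571: log2(p) = -1.222392, -p*log2(p) = 0.523882
  p = 1/7 = 0.142857: log2(p) = -2.807355, -p*log2(p) = 0.401051
H = 0.523882 + 0.523882 + 0.401051 = 1.448815

H = 1.4488 bits/symbol


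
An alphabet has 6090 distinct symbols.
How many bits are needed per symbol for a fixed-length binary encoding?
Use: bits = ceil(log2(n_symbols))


log2(6090) = 12.5722
Bracket: 2^12 = 4096 < 6090 <= 2^13 = 8192
So ceil(log2(6090)) = 13

bits = ceil(log2(6090)) = ceil(12.5722) = 13 bits


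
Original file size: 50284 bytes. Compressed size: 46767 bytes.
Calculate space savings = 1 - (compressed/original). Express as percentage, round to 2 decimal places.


ratio = compressed/original = 46767/50284 = 0.930057
savings = 1 - ratio = 1 - 0.930057 = 0.069943
as a percentage: 0.069943 * 100 = 6.99%

Space savings = 1 - 46767/50284 = 6.99%


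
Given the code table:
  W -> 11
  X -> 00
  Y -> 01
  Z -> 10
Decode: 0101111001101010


Decoding:
01 -> Y
01 -> Y
11 -> W
10 -> Z
01 -> Y
10 -> Z
10 -> Z
10 -> Z


Result: YYWZYZZZ


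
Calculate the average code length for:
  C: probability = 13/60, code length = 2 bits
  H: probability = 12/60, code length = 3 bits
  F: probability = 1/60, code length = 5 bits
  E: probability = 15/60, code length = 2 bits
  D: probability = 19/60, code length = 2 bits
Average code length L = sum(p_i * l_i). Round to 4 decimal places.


Weighted contributions p_i * l_i:
  C: (13/60) * 2 = 26/60
  H: (12/60) * 3 = 36/60
  F: (1/60) * 5 = 5/60
  E: (15/60) * 2 = 30/60
  D: (19/60) * 2 = 38/60
Sum = (26 + 36 + 5 + 30 + 38)/60 = 135/60

L = 135/60 = 2.2500 bits/symbol


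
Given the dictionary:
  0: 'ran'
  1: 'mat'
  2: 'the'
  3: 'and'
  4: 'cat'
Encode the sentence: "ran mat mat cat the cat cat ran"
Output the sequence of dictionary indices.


Look up each word in the dictionary:
  'ran' -> 0
  'mat' -> 1
  'mat' -> 1
  'cat' -> 4
  'the' -> 2
  'cat' -> 4
  'cat' -> 4
  'ran' -> 0

Encoded: [0, 1, 1, 4, 2, 4, 4, 0]


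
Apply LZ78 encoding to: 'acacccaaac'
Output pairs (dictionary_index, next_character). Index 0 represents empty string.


LZ78 encoding steps:
Dictionary: {0: ''}
Step 1: w='' (idx 0), next='a' -> output (0, 'a'), add 'a' as idx 1
Step 2: w='' (idx 0), next='c' -> output (0, 'c'), add 'c' as idx 2
Step 3: w='a' (idx 1), next='c' -> output (1, 'c'), add 'ac' as idx 3
Step 4: w='c' (idx 2), next='c' -> output (2, 'c'), add 'cc' as idx 4
Step 5: w='a' (idx 1), next='a' -> output (1, 'a'), add 'aa' as idx 5
Step 6: w='ac' (idx 3), end of input -> output (3, '')


Encoded: [(0, 'a'), (0, 'c'), (1, 'c'), (2, 'c'), (1, 'a'), (3, '')]


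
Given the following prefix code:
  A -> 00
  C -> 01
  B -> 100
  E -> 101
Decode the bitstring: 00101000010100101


Decoding step by step:
Bits 00 -> A
Bits 101 -> E
Bits 00 -> A
Bits 00 -> A
Bits 101 -> E
Bits 00 -> A
Bits 101 -> E


Decoded message: AEAAEAE


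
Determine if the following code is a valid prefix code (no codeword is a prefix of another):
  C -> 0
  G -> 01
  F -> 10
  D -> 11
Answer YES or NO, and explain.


Checking each pair (does one codeword prefix another?):
  C='0' vs G='01': prefix -- VIOLATION

NO -- this is NOT a valid prefix code. C (0) is a prefix of G (01).


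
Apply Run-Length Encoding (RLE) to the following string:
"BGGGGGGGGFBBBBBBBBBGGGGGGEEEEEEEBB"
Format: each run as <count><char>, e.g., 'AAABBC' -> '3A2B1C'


Scanning runs left to right:
  i=0: run of 'B' x 1 -> '1B'
  i=1: run of 'G' x 8 -> '8G'
  i=9: run of 'F' x 1 -> '1F'
  i=10: run of 'B' x 9 -> '9B'
  i=19: run of 'G' x 6 -> '6G'
  i=25: run of 'E' x 7 -> '7E'
  i=32: run of 'B' x 2 -> '2B'

RLE = 1B8G1F9B6G7E2B


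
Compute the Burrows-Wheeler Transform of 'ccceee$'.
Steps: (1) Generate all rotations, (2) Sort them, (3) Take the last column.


Rotations (sorted):
  0: $ccceee -> last char: e
  1: ccceee$ -> last char: $
  2: cceee$c -> last char: c
  3: ceee$cc -> last char: c
  4: e$cccee -> last char: e
  5: ee$ccce -> last char: e
  6: eee$ccc -> last char: c


BWT = e$cceec


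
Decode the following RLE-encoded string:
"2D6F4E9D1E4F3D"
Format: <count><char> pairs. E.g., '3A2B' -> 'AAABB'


Expanding each <count><char> pair:
  2D -> 'DD'
  6F -> 'FFFFFF'
  4E -> 'EEEE'
  9D -> 'DDDDDDDDD'
  1E -> 'E'
  4F -> 'FFFF'
  3D -> 'DDD'

Decoded = DDFFFFFFEEEEDDDDDDDDDEFFFFDDD


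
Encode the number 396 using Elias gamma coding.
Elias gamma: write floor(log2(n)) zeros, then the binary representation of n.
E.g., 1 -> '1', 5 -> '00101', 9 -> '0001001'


num_bits = floor(log2(396)) + 1 = 9
leading_zeros = num_bits - 1 = 8
binary(396) = 110001100

Elias gamma(396) = '00000000' + '110001100' = 00000000110001100 (17 bits)


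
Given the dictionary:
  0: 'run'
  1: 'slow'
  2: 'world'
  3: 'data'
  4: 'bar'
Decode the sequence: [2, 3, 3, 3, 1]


Look up each index in the dictionary:
  2 -> 'world'
  3 -> 'data'
  3 -> 'data'
  3 -> 'data'
  1 -> 'slow'

Decoded: "world data data data slow"


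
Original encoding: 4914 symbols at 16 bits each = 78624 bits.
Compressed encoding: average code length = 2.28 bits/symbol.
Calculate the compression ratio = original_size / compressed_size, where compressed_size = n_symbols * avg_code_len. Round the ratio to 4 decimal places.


original_size = n_symbols * orig_bits = 4914 * 16 = 78624 bits
compressed_size = n_symbols * avg_code_len = 4914 * 2.28 = 11203.92 bits
ratio = original_size / compressed_size = 78624 / 11203.92 = 7.0175

Compression ratio = 7.0175


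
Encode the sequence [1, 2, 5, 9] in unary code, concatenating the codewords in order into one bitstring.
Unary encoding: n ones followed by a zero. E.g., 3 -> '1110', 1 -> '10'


Encode each number as n ones followed by a terminating 0:
  1 -> 10 (2 bits)
  2 -> 110 (3 bits)
  5 -> 111110 (6 bits)
  9 -> 1111111110 (10 bits)
Total length = 2 + 3 + 6 + 10 = 21 bits.

Unary([1, 2, 5, 9]) = 101101111101111111110 (21 bits)


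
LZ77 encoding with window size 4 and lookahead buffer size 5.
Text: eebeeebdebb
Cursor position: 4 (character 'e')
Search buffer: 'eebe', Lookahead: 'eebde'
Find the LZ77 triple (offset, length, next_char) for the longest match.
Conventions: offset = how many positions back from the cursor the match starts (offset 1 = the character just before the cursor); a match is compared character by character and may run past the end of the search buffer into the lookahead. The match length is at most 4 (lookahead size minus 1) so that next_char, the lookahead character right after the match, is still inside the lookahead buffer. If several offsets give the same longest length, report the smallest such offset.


Try each offset into the search buffer:
  offset=1 (pos 3, char 'e'): match length 2
  offset=2 (pos 2, char 'b'): match length 0
  offset=3 (pos 1, char 'e'): match length 1
  offset=4 (pos 0, char 'e'): match length 3
Longest match has length 3 at offset 4.
next_char = character at position 4 + 3 = 7 -> 'd'

Best match: offset=4, length=3 (matching 'eeb' starting at position 0)
LZ77 triple: (4, 3, 'd')


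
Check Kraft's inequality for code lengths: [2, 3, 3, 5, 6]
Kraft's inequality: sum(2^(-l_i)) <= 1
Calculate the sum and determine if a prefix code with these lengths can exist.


Sum = 2^(-2) + 2^(-3) + 2^(-3) + 2^(-5) + 2^(-6)
    = 0.25 + 0.125 + 0.125 + 0.03125 + 0.015625
    = 35/64 = 0.546875
Since 0.546875 <= 1, Kraft's inequality IS satisfied.
A prefix code with these lengths CAN exist.

Kraft sum = 0.546875. Satisfied.


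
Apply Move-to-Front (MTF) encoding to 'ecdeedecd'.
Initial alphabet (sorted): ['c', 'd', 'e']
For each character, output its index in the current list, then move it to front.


MTF encoding:
'e': index 2 in ['c', 'd', 'e'] -> ['e', 'c', 'd']
'c': index 1 in ['e', 'c', 'd'] -> ['c', 'e', 'd']
'd': index 2 in ['c', 'e', 'd'] -> ['d', 'c', 'e']
'e': index 2 in ['d', 'c', 'e'] -> ['e', 'd', 'c']
'e': index 0 in ['e', 'd', 'c'] -> ['e', 'd', 'c']
'd': index 1 in ['e', 'd', 'c'] -> ['d', 'e', 'c']
'e': index 1 in ['d', 'e', 'c'] -> ['e', 'd', 'c']
'c': index 2 in ['e', 'd', 'c'] -> ['c', 'e', 'd']
'd': index 2 in ['c', 'e', 'd'] -> ['d', 'c', 'e']


Output: [2, 1, 2, 2, 0, 1, 1, 2, 2]


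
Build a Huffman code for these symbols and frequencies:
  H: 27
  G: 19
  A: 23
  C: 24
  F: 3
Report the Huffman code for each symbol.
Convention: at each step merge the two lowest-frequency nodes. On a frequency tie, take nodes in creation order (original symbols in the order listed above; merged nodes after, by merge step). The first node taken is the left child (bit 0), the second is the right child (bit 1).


Huffman tree construction:
Step 1: Merge F(3) + G(19) = 22
Step 2: Merge (F+G)(22) + A(23) = 45
Step 3: Merge C(24) + H(27) = 51
Step 4: Merge ((F+G)+A)(45) + (C+H)(51) = 96
Read each symbol's code off the tree from the root (left child = 0, right child = 1).

Codes:
  H: 11 (length 2)
  G: 001 (length 3)
  A: 01 (length 2)
  C: 10 (length 2)
  F: 000 (length 3)
Average code length: 214/96 = 2.2292 bits/symbol


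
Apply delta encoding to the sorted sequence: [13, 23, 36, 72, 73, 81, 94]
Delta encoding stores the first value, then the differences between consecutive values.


First value: 13
Deltas:
  23 - 13 = 10
  36 - 23 = 13
  72 - 36 = 36
  73 - 72 = 1
  81 - 73 = 8
  94 - 81 = 13


Delta encoded: [13, 10, 13, 36, 1, 8, 13]


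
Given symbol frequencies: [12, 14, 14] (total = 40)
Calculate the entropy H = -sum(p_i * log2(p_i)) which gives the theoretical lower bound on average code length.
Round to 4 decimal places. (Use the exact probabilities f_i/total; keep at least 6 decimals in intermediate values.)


Per-symbol terms -p_i * log2(p_i) with p_i = f_i/40:
  p = 12/40 = 0.300000: log2(p) = -1.736966, -p*log2(p) = 0.521090
  p = 14/40 = 0.350000: log2(p) = -1.514573, -p*log2(p) = 0.530101
  p = 14/40 = 0.350000: log2(p) = -1.514573, -p*log2(p) = 0.530101
H = 0.521090 + 0.530101 + 0.530101 = 1.581292

H = 1.5813 bits/symbol


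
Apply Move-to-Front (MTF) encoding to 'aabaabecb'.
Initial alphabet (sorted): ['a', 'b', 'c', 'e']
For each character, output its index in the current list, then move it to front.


MTF encoding:
'a': index 0 in ['a', 'b', 'c', 'e'] -> ['a', 'b', 'c', 'e']
'a': index 0 in ['a', 'b', 'c', 'e'] -> ['a', 'b', 'c', 'e']
'b': index 1 in ['a', 'b', 'c', 'e'] -> ['b', 'a', 'c', 'e']
'a': index 1 in ['b', 'a', 'c', 'e'] -> ['a', 'b', 'c', 'e']
'a': index 0 in ['a', 'b', 'c', 'e'] -> ['a', 'b', 'c', 'e']
'b': index 1 in ['a', 'b', 'c', 'e'] -> ['b', 'a', 'c', 'e']
'e': index 3 in ['b', 'a', 'c', 'e'] -> ['e', 'b', 'a', 'c']
'c': index 3 in ['e', 'b', 'a', 'c'] -> ['c', 'e', 'b', 'a']
'b': index 2 in ['c', 'e', 'b', 'a'] -> ['b', 'c', 'e', 'a']


Output: [0, 0, 1, 1, 0, 1, 3, 3, 2]


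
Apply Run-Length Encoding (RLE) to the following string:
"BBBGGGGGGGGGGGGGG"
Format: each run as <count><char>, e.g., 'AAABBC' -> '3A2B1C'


Scanning runs left to right:
  i=0: run of 'B' x 3 -> '3B'
  i=3: run of 'G' x 14 -> '14G'

RLE = 3B14G


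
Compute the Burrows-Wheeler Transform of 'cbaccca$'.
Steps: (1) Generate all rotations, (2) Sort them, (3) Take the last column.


Rotations (sorted):
  0: $cbaccca -> last char: a
  1: a$cbaccc -> last char: c
  2: accca$cb -> last char: b
  3: baccca$c -> last char: c
  4: ca$cbacc -> last char: c
  5: cbaccca$ -> last char: $
  6: cca$cbac -> last char: c
  7: ccca$cba -> last char: a


BWT = acbcc$ca


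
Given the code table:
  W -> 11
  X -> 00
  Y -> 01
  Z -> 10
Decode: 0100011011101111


Decoding:
01 -> Y
00 -> X
01 -> Y
10 -> Z
11 -> W
10 -> Z
11 -> W
11 -> W


Result: YXYZWZWW


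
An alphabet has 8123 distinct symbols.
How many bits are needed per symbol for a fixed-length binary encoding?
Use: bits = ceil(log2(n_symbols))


log2(8123) = 12.9878
Bracket: 2^12 = 4096 < 8123 <= 2^13 = 8192
So ceil(log2(8123)) = 13

bits = ceil(log2(8123)) = ceil(12.9878) = 13 bits


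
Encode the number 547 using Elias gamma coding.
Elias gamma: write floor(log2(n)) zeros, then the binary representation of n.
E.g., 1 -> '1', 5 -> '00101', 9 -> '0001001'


num_bits = floor(log2(547)) + 1 = 10
leading_zeros = num_bits - 1 = 9
binary(547) = 1000100011

Elias gamma(547) = '000000000' + '1000100011' = 0000000001000100011 (19 bits)


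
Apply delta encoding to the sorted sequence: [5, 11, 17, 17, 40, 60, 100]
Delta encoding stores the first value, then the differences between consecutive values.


First value: 5
Deltas:
  11 - 5 = 6
  17 - 11 = 6
  17 - 17 = 0
  40 - 17 = 23
  60 - 40 = 20
  100 - 60 = 40


Delta encoded: [5, 6, 6, 0, 23, 20, 40]


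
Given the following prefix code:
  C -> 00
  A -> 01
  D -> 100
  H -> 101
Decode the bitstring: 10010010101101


Decoding step by step:
Bits 100 -> D
Bits 100 -> D
Bits 101 -> H
Bits 01 -> A
Bits 101 -> H


Decoded message: DDHAH


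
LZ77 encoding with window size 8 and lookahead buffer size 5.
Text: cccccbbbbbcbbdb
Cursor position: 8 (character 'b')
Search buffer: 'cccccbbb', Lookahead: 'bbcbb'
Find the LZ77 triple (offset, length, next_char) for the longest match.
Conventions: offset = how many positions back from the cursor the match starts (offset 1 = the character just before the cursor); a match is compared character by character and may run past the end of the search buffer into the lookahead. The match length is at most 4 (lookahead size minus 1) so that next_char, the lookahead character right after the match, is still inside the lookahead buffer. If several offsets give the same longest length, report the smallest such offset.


Try each offset into the search buffer:
  offset=1 (pos 7, char 'b'): match length 2
  offset=2 (pos 6, char 'b'): match length 2
  offset=3 (pos 5, char 'b'): match length 2
  offset=4 (pos 4, char 'c'): match length 0
  offset=5 (pos 3, char 'c'): match length 0
  offset=6 (pos 2, char 'c'): match length 0
  offset=7 (pos 1, char 'c'): match length 0
  offset=8 (pos 0, char 'c'): match length 0
Longest match has length 2, found at offsets 1, 2, 3; take the smallest, offset 1.
next_char = character at position 8 + 2 = 10 -> 'c'

Best match: offset=1, length=2 (matching 'bb' starting at position 7)
LZ77 triple: (1, 2, 'c')


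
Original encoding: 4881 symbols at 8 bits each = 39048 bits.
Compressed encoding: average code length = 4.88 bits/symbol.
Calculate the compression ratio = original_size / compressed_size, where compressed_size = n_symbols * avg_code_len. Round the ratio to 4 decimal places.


original_size = n_symbols * orig_bits = 4881 * 8 = 39048 bits
compressed_size = n_symbols * avg_code_len = 4881 * 4.88 = 23819.28 bits
ratio = original_size / compressed_size = 39048 / 23819.28 = 1.6393

Compression ratio = 1.6393


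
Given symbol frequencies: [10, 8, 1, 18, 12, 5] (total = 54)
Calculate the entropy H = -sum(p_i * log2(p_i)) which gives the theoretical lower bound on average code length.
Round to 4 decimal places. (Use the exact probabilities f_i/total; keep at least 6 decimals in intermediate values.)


Per-symbol terms -p_i * log2(p_i) with p_i = f_i/54:
  p = 10/54 = 0.185185: log2(p) = -2.432959, -p*log2(p) = 0.450548
  p = 8/54 = 0.148148: log2(p) = -2.754888, -p*log2(p) = 0.408131
  p = 1/54 = 0.018519: log2(p) = -5.754888, -p*log2(p) = 0.106572
  p = 18/54 = 0.333333: log2(p) = -1.584963, -p*log2(p) = 0.528321
  p = 12/54 = 0.222222: log2(p) = -2.169925, -p*log2(p) = 0.482206
  p = 5/54 = 0.092593: log2(p) = -3.432959, -p*log2(p) = 0.317867
H = 0.450548 + 0.408131 + 0.106572 + 0.528321 + 0.482206 + 0.317867 = 2.293645

H = 2.2936 bits/symbol


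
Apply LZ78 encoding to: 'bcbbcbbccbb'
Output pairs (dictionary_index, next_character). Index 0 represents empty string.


LZ78 encoding steps:
Dictionary: {0: ''}
Step 1: w='' (idx 0), next='b' -> output (0, 'b'), add 'b' as idx 1
Step 2: w='' (idx 0), next='c' -> output (0, 'c'), add 'c' as idx 2
Step 3: w='b' (idx 1), next='b' -> output (1, 'b'), add 'bb' as idx 3
Step 4: w='c' (idx 2), next='b' -> output (2, 'b'), add 'cb' as idx 4
Step 5: w='b' (idx 1), next='c' -> output (1, 'c'), add 'bc' as idx 5
Step 6: w='cb' (idx 4), next='b' -> output (4, 'b'), add 'cbb' as idx 6


Encoded: [(0, 'b'), (0, 'c'), (1, 'b'), (2, 'b'), (1, 'c'), (4, 'b')]


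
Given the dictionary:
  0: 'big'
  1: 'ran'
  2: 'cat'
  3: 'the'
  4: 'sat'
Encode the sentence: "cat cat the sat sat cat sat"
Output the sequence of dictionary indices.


Look up each word in the dictionary:
  'cat' -> 2
  'cat' -> 2
  'the' -> 3
  'sat' -> 4
  'sat' -> 4
  'cat' -> 2
  'sat' -> 4

Encoded: [2, 2, 3, 4, 4, 2, 4]


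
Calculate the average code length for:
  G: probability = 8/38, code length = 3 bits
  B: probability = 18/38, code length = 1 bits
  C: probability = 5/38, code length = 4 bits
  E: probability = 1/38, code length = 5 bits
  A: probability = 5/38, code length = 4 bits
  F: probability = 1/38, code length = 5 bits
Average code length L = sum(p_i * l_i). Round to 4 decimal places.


Weighted contributions p_i * l_i:
  G: (8/38) * 3 = 24/38
  B: (18/38) * 1 = 18/38
  C: (5/38) * 4 = 20/38
  E: (1/38) * 5 = 5/38
  A: (5/38) * 4 = 20/38
  F: (1/38) * 5 = 5/38
Sum = (24 + 18 + 20 + 5 + 20 + 5)/38 = 92/38

L = 92/38 = 2.4211 bits/symbol


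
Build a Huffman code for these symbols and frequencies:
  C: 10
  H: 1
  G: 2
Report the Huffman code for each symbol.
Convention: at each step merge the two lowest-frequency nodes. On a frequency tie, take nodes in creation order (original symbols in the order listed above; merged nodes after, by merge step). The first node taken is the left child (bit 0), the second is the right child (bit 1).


Huffman tree construction:
Step 1: Merge H(1) + G(2) = 3
Step 2: Merge (H+G)(3) + C(10) = 13
Read each symbol's code off the tree from the root (left child = 0, right child = 1).

Codes:
  C: 1 (length 1)
  H: 00 (length 2)
  G: 01 (length 2)
Average code length: 16/13 = 1.2308 bits/symbol


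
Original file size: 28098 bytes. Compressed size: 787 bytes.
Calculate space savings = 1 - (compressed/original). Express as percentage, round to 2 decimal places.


ratio = compressed/original = 787/28098 = 0.028009
savings = 1 - ratio = 1 - 0.028009 = 0.971991
as a percentage: 0.971991 * 100 = 97.2%

Space savings = 1 - 787/28098 = 97.2%


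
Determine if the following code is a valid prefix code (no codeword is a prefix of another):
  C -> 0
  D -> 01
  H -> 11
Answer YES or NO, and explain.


Checking each pair (does one codeword prefix another?):
  C='0' vs D='01': prefix -- VIOLATION

NO -- this is NOT a valid prefix code. C (0) is a prefix of D (01).


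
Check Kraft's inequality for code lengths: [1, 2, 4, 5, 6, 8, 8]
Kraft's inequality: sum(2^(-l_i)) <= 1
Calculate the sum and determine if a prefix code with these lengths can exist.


Sum = 2^(-1) + 2^(-2) + 2^(-4) + 2^(-5) + 2^(-6) + 2^(-8) + 2^(-8)
    = 0.5 + 0.25 + 0.0625 + 0.03125 + 0.015625 + 0.00390625 + 0.00390625
    = 222/256 = 0.8671875
Since 0.8671875 <= 1, Kraft's inequality IS satisfied.
A prefix code with these lengths CAN exist.

Kraft sum = 0.8671875. Satisfied.


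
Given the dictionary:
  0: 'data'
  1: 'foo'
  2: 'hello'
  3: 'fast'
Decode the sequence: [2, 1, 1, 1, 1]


Look up each index in the dictionary:
  2 -> 'hello'
  1 -> 'foo'
  1 -> 'foo'
  1 -> 'foo'
  1 -> 'foo'

Decoded: "hello foo foo foo foo"


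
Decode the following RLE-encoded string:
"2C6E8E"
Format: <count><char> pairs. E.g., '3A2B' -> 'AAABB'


Expanding each <count><char> pair:
  2C -> 'CC'
  6E -> 'EEEEEE'
  8E -> 'EEEEEEEE'

Decoded = CCEEEEEEEEEEEEEE


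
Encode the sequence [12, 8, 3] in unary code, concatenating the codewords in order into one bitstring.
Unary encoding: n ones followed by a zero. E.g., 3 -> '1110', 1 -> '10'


Encode each number as n ones followed by a terminating 0:
  12 -> 1111111111110 (13 bits)
  8 -> 111111110 (9 bits)
  3 -> 1110 (4 bits)
Total length = 13 + 9 + 4 = 26 bits.

Unary([12, 8, 3]) = 11111111111101111111101110 (26 bits)


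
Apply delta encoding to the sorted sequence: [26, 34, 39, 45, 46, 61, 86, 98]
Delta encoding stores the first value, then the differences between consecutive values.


First value: 26
Deltas:
  34 - 26 = 8
  39 - 34 = 5
  45 - 39 = 6
  46 - 45 = 1
  61 - 46 = 15
  86 - 61 = 25
  98 - 86 = 12


Delta encoded: [26, 8, 5, 6, 1, 15, 25, 12]


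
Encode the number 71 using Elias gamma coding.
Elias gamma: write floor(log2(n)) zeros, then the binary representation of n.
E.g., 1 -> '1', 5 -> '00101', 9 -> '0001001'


num_bits = floor(log2(71)) + 1 = 7
leading_zeros = num_bits - 1 = 6
binary(71) = 1000111

Elias gamma(71) = '000000' + '1000111' = 0000001000111 (13 bits)


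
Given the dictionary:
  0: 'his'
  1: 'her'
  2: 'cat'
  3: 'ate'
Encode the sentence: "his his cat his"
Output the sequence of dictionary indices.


Look up each word in the dictionary:
  'his' -> 0
  'his' -> 0
  'cat' -> 2
  'his' -> 0

Encoded: [0, 0, 2, 0]


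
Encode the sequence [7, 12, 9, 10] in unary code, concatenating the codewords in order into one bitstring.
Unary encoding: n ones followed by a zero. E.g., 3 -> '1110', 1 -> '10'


Encode each number as n ones followed by a terminating 0:
  7 -> 11111110 (8 bits)
  12 -> 1111111111110 (13 bits)
  9 -> 1111111110 (10 bits)
  10 -> 11111111110 (11 bits)
Total length = 8 + 13 + 10 + 11 = 42 bits.

Unary([7, 12, 9, 10]) = 111111101111111111110111111111011111111110 (42 bits)


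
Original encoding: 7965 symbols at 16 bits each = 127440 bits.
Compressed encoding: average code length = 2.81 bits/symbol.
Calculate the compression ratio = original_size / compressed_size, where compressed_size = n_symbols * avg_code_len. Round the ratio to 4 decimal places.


original_size = n_symbols * orig_bits = 7965 * 16 = 127440 bits
compressed_size = n_symbols * avg_code_len = 7965 * 2.81 = 22381.65 bits
ratio = original_size / compressed_size = 127440 / 22381.65 = 5.694

Compression ratio = 5.694


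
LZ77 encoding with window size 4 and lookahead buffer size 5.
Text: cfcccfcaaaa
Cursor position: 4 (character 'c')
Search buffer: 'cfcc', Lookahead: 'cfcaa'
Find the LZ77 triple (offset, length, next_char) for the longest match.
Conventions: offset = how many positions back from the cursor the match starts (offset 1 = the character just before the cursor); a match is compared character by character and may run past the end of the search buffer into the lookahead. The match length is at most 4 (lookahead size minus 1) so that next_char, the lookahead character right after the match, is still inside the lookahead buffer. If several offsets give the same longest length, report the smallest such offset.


Try each offset into the search buffer:
  offset=1 (pos 3, char 'c'): match length 1
  offset=2 (pos 2, char 'c'): match length 1
  offset=3 (pos 1, char 'f'): match length 0
  offset=4 (pos 0, char 'c'): match length 3
Longest match has length 3 at offset 4.
next_char = character at position 4 + 3 = 7 -> 'a'

Best match: offset=4, length=3 (matching 'cfc' starting at position 0)
LZ77 triple: (4, 3, 'a')


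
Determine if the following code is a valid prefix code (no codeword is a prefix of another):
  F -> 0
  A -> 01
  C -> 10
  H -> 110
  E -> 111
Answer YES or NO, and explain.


Checking each pair (does one codeword prefix another?):
  F='0' vs A='01': prefix -- VIOLATION

NO -- this is NOT a valid prefix code. F (0) is a prefix of A (01).


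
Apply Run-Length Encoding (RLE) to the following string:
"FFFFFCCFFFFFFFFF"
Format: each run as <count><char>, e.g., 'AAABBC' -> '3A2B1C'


Scanning runs left to right:
  i=0: run of 'F' x 5 -> '5F'
  i=5: run of 'C' x 2 -> '2C'
  i=7: run of 'F' x 9 -> '9F'

RLE = 5F2C9F


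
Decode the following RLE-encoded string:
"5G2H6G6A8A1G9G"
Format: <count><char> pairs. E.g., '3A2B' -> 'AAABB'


Expanding each <count><char> pair:
  5G -> 'GGGGG'
  2H -> 'HH'
  6G -> 'GGGGGG'
  6A -> 'AAAAAA'
  8A -> 'AAAAAAAA'
  1G -> 'G'
  9G -> 'GGGGGGGGG'

Decoded = GGGGGHHGGGGGGAAAAAAAAAAAAAAGGGGGGGGGG


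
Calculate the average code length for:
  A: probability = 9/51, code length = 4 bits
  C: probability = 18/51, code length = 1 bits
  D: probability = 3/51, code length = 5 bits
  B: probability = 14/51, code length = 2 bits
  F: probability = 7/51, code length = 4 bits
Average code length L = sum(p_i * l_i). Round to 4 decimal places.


Weighted contributions p_i * l_i:
  A: (9/51) * 4 = 36/51
  C: (18/51) * 1 = 18/51
  D: (3/51) * 5 = 15/51
  B: (14/51) * 2 = 28/51
  F: (7/51) * 4 = 28/51
Sum = (36 + 18 + 15 + 28 + 28)/51 = 125/51

L = 125/51 = 2.4510 bits/symbol


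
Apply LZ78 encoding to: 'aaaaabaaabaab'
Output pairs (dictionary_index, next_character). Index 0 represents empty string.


LZ78 encoding steps:
Dictionary: {0: ''}
Step 1: w='' (idx 0), next='a' -> output (0, 'a'), add 'a' as idx 1
Step 2: w='a' (idx 1), next='a' -> output (1, 'a'), add 'aa' as idx 2
Step 3: w='aa' (idx 2), next='b' -> output (2, 'b'), add 'aab' as idx 3
Step 4: w='aa' (idx 2), next='a' -> output (2, 'a'), add 'aaa' as idx 4
Step 5: w='' (idx 0), next='b' -> output (0, 'b'), add 'b' as idx 5
Step 6: w='aab' (idx 3), end of input -> output (3, '')


Encoded: [(0, 'a'), (1, 'a'), (2, 'b'), (2, 'a'), (0, 'b'), (3, '')]


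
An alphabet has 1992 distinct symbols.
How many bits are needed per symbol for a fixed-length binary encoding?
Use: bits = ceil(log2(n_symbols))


log2(1992) = 10.96
Bracket: 2^10 = 1024 < 1992 <= 2^11 = 2048
So ceil(log2(1992)) = 11

bits = ceil(log2(1992)) = ceil(10.96) = 11 bits


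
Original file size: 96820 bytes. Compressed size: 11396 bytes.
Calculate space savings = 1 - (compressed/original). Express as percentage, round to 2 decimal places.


ratio = compressed/original = 11396/96820 = 0.117703
savings = 1 - ratio = 1 - 0.117703 = 0.882297
as a percentage: 0.882297 * 100 = 88.23%

Space savings = 1 - 11396/96820 = 88.23%


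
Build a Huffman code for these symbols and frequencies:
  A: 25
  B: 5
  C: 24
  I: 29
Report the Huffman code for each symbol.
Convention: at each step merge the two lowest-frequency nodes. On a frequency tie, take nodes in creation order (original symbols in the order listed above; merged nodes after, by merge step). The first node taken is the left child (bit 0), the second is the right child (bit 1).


Huffman tree construction:
Step 1: Merge B(5) + C(24) = 29
Step 2: Merge A(25) + I(29) = 54
Step 3: Merge (B+C)(29) + (A+I)(54) = 83
Read each symbol's code off the tree from the root (left child = 0, right child = 1).

Codes:
  A: 10 (length 2)
  B: 00 (length 2)
  C: 01 (length 2)
  I: 11 (length 2)
Average code length: 166/83 = 2.0000 bits/symbol


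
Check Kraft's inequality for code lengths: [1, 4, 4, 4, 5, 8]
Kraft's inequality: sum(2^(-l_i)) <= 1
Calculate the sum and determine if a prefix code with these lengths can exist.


Sum = 2^(-1) + 2^(-4) + 2^(-4) + 2^(-4) + 2^(-5) + 2^(-8)
    = 0.5 + 0.0625 + 0.0625 + 0.0625 + 0.03125 + 0.00390625
    = 185/256 = 0.72265625
Since 0.72265625 <= 1, Kraft's inequality IS satisfied.
A prefix code with these lengths CAN exist.

Kraft sum = 0.72265625. Satisfied.


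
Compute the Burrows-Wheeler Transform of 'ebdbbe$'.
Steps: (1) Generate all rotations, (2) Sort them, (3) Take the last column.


Rotations (sorted):
  0: $ebdbbe -> last char: e
  1: bbe$ebd -> last char: d
  2: bdbbe$e -> last char: e
  3: be$ebdb -> last char: b
  4: dbbe$eb -> last char: b
  5: e$ebdbb -> last char: b
  6: ebdbbe$ -> last char: $


BWT = edebbb$


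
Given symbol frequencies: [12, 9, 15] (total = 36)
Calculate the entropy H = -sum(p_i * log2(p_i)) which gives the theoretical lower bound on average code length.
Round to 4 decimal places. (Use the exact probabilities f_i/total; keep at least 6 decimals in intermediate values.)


Per-symbol terms -p_i * log2(p_i) with p_i = f_i/36:
  p = 12/36 = 0.333333: log2(p) = -1.584963, -p*log2(p) = 0.528321
  p = 9/36 = 0.250000: log2(p) = -2.000000, -p*log2(p) = 0.500000
  p = 15/36 = 0.416667: log2(p) = -1.263034, -p*log2(p) = 0.526264
H = 0.528321 + 0.500000 + 0.526264 = 1.554585

H = 1.5546 bits/symbol


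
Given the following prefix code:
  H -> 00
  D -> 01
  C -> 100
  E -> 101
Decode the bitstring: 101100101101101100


Decoding step by step:
Bits 101 -> E
Bits 100 -> C
Bits 101 -> E
Bits 101 -> E
Bits 101 -> E
Bits 100 -> C


Decoded message: ECEEEC


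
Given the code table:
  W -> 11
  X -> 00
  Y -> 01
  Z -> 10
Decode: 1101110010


Decoding:
11 -> W
01 -> Y
11 -> W
00 -> X
10 -> Z


Result: WYWXZ


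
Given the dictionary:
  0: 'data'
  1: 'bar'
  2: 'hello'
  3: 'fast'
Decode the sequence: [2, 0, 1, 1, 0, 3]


Look up each index in the dictionary:
  2 -> 'hello'
  0 -> 'data'
  1 -> 'bar'
  1 -> 'bar'
  0 -> 'data'
  3 -> 'fast'

Decoded: "hello data bar bar data fast"


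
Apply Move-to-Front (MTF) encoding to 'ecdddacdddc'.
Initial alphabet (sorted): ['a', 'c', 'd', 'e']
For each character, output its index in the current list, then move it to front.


MTF encoding:
'e': index 3 in ['a', 'c', 'd', 'e'] -> ['e', 'a', 'c', 'd']
'c': index 2 in ['e', 'a', 'c', 'd'] -> ['c', 'e', 'a', 'd']
'd': index 3 in ['c', 'e', 'a', 'd'] -> ['d', 'c', 'e', 'a']
'd': index 0 in ['d', 'c', 'e', 'a'] -> ['d', 'c', 'e', 'a']
'd': index 0 in ['d', 'c', 'e', 'a'] -> ['d', 'c', 'e', 'a']
'a': index 3 in ['d', 'c', 'e', 'a'] -> ['a', 'd', 'c', 'e']
'c': index 2 in ['a', 'd', 'c', 'e'] -> ['c', 'a', 'd', 'e']
'd': index 2 in ['c', 'a', 'd', 'e'] -> ['d', 'c', 'a', 'e']
'd': index 0 in ['d', 'c', 'a', 'e'] -> ['d', 'c', 'a', 'e']
'd': index 0 in ['d', 'c', 'a', 'e'] -> ['d', 'c', 'a', 'e']
'c': index 1 in ['d', 'c', 'a', 'e'] -> ['c', 'd', 'a', 'e']


Output: [3, 2, 3, 0, 0, 3, 2, 2, 0, 0, 1]


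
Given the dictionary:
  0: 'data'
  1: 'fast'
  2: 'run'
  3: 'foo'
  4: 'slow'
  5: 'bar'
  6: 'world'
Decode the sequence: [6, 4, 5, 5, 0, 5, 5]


Look up each index in the dictionary:
  6 -> 'world'
  4 -> 'slow'
  5 -> 'bar'
  5 -> 'bar'
  0 -> 'data'
  5 -> 'bar'
  5 -> 'bar'

Decoded: "world slow bar bar data bar bar"


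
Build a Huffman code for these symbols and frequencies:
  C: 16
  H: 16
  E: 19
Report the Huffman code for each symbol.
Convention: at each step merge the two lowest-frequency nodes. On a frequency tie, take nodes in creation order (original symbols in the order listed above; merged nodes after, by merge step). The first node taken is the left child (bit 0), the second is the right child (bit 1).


Huffman tree construction:
Step 1: Merge C(16) + H(16) = 32
Step 2: Merge E(19) + (C+H)(32) = 51
Read each symbol's code off the tree from the root (left child = 0, right child = 1).

Codes:
  C: 10 (length 2)
  H: 11 (length 2)
  E: 0 (length 1)
Average code length: 83/51 = 1.6275 bits/symbol


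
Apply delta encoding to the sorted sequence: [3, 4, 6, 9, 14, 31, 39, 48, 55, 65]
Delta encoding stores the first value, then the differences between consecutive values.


First value: 3
Deltas:
  4 - 3 = 1
  6 - 4 = 2
  9 - 6 = 3
  14 - 9 = 5
  31 - 14 = 17
  39 - 31 = 8
  48 - 39 = 9
  55 - 48 = 7
  65 - 55 = 10


Delta encoded: [3, 1, 2, 3, 5, 17, 8, 9, 7, 10]


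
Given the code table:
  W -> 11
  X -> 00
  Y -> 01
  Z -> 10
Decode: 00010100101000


Decoding:
00 -> X
01 -> Y
01 -> Y
00 -> X
10 -> Z
10 -> Z
00 -> X


Result: XYYXZZX


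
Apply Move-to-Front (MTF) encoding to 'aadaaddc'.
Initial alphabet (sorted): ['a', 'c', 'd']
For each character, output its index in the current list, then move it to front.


MTF encoding:
'a': index 0 in ['a', 'c', 'd'] -> ['a', 'c', 'd']
'a': index 0 in ['a', 'c', 'd'] -> ['a', 'c', 'd']
'd': index 2 in ['a', 'c', 'd'] -> ['d', 'a', 'c']
'a': index 1 in ['d', 'a', 'c'] -> ['a', 'd', 'c']
'a': index 0 in ['a', 'd', 'c'] -> ['a', 'd', 'c']
'd': index 1 in ['a', 'd', 'c'] -> ['d', 'a', 'c']
'd': index 0 in ['d', 'a', 'c'] -> ['d', 'a', 'c']
'c': index 2 in ['d', 'a', 'c'] -> ['c', 'd', 'a']


Output: [0, 0, 2, 1, 0, 1, 0, 2]


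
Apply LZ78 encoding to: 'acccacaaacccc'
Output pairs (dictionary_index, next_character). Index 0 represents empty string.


LZ78 encoding steps:
Dictionary: {0: ''}
Step 1: w='' (idx 0), next='a' -> output (0, 'a'), add 'a' as idx 1
Step 2: w='' (idx 0), next='c' -> output (0, 'c'), add 'c' as idx 2
Step 3: w='c' (idx 2), next='c' -> output (2, 'c'), add 'cc' as idx 3
Step 4: w='a' (idx 1), next='c' -> output (1, 'c'), add 'ac' as idx 4
Step 5: w='a' (idx 1), next='a' -> output (1, 'a'), add 'aa' as idx 5
Step 6: w='ac' (idx 4), next='c' -> output (4, 'c'), add 'acc' as idx 6
Step 7: w='cc' (idx 3), end of input -> output (3, '')


Encoded: [(0, 'a'), (0, 'c'), (2, 'c'), (1, 'c'), (1, 'a'), (4, 'c'), (3, '')]


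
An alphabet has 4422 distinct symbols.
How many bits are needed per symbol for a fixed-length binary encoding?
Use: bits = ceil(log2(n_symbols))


log2(4422) = 12.1105
Bracket: 2^12 = 4096 < 4422 <= 2^13 = 8192
So ceil(log2(4422)) = 13

bits = ceil(log2(4422)) = ceil(12.1105) = 13 bits
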